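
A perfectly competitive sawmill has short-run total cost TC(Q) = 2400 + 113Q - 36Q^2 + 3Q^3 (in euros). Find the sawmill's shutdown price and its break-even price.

AVC = 113 - 36Q + 3Q^2; minimized at Q = 6, giving min AVC = €5. That is the shutdown price.
ATC = 2400/Q + 113 - 36Q + 3Q^2. Setting dATC/dQ = −2400/Q^2 − 36 + 6Q = 0 gives Q = 10 (since 6·10^3 − 36·10^2 = 2400).
min ATC = 2400/10 + 113 − 36·10 + 3·10^2 = €293. That is the break-even price.
For €5 ≤ P < €293 the firm produces at a loss; below €5 it shuts down.

Shutdown price = €5; break-even price = €293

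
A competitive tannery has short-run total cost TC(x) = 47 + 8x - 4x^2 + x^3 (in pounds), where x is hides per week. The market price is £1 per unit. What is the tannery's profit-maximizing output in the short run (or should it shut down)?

Shut down

From TC, MC = TC'(x) = 8 - 8x + 3x^2 and AVC = VC/x = 8 - 4x + x^2.
AVC hits its minimum where MC = AVC, at x = 2, giving min AVC = 8 - 4·2 + 2^2 = £4.
Since P = £1 < min AVC = £4, price fails to cover variable cost at any output.
The firm minimizes its loss by shutting down and losing only its fixed cost of £47.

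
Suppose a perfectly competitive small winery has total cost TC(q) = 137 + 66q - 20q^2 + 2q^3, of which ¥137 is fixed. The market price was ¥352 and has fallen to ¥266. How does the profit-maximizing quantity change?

Output falls from 11 to 10

AVC = 66 - 20q + 2q^2, minimized at q = 5 where min AVC = ¥16. MC = 66 - 40q + 6q^2.
At P = ¥352 ≥ min AVC, set P = MC on the rising branch: q = 11.
At P = ¥266 ≥ min AVC, set P = MC: q = 10. The firm stays open but cuts output.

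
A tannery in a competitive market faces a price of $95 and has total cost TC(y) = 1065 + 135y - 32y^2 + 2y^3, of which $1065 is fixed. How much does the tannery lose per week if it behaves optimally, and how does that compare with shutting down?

AVC = 135 - 32y + 2y^2 has its minimum $7 at y = 8; price $95 clears that bar, so the firm operates.
MC = 135 - 64y + 6y^2. Setting P = MC and taking the root on the rising branch gives y* = 10.
TR = 95·10 = 950. TC = 1065 + 150 = 1215. Profit = 950 − 1215 = -$265.
By producing, the firm covers all variable cost plus $800 of fixed cost; shutting down would lose the full $1065.

Profit = -$265 at y = 10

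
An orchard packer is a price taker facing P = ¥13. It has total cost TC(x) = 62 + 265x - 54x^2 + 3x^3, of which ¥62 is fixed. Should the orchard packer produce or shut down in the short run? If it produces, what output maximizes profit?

From TC, MC = TC'(x) = 265 - 108x + 9x^2 and AVC = VC/x = 265 - 54x + 3x^2.
AVC is minimized where dAVC/dx = -54 + 6x = 0, at x = 9; min AVC = 265 - 54·9 + 3·9^2 = ¥22.
P = ¥13 lies below min AVC = ¥22; no output level covers variable cost.
The firm minimizes its loss by shutting down and losing only its fixed cost of ¥62.

Shut down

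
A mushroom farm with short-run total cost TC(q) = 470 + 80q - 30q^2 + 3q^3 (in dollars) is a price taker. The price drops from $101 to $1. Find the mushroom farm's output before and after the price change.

AVC = 80 - 30q + 3q^2, minimized at q = 5 where min AVC = $5. MC = 80 - 60q + 9q^2.
At P = $101 ≥ min AVC, set P = MC on the rising branch: q = 7.
At P = $1 < min AVC = $5, price no longer covers variable cost at any output, so the firm shuts down: q = 0.

Output falls from 7 to 0 (the firm shuts down)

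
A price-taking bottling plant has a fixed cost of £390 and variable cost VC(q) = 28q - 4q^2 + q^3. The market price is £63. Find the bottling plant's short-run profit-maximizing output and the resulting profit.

Profit = -£240 at q = 5

AVC = 28 - 4q + q^2; min AVC = £24 at q = 2. Since P = £63 ≥ min AVC, the firm produces.
With MC = 28 - 8q + 3q^2, P = MC on the upward-sloping part at q* = 5.
TR = 63·5 = 315. TC = 390 + 165 = 555. Profit = 315 − 555 = -£240.
Shutting down would mean losing the fixed cost of £390, so operating at a loss of £240 is better by £150.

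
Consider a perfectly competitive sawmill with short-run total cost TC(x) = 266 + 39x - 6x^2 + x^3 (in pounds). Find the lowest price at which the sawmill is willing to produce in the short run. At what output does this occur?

£30 per unit, at x = 3

Short-run supply begins at min AVC. From VC = 39x - 6x^2 + x^3, AVC = 39 - 6x + x^2.
At the minimum of AVC, MC = AVC. MC = 39 - 12x + 3x^2; setting MC = AVC gives 2x^2 - 6x = 0, so x = 3. min AVC = 30.
For P < £30 the firm produces nothing.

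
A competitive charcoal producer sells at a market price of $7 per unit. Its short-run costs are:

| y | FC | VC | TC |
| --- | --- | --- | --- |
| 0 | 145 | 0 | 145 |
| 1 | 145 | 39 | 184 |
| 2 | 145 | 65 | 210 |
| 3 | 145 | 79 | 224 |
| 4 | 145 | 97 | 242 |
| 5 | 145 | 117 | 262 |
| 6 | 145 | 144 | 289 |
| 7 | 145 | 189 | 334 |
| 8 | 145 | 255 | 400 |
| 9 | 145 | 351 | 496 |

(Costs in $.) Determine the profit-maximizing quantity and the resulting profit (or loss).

Tabulate TR − TC: y=0: -145; y=1: -177; y=2: -196; y=3: -203; y=4: -214; y=5: -227; y=6: -247; y=7: -285; y=8: -344; y=9: -433.
Profit is highest at y = 0. Equivalently, the lowest AVC in the table is 117/5 ≈ $23.40 at y = 5, and P = $7 falls below it — price never covers variable cost, so the firm shuts down and loses only its fixed cost.

y = 0 (shut down); profit = -$145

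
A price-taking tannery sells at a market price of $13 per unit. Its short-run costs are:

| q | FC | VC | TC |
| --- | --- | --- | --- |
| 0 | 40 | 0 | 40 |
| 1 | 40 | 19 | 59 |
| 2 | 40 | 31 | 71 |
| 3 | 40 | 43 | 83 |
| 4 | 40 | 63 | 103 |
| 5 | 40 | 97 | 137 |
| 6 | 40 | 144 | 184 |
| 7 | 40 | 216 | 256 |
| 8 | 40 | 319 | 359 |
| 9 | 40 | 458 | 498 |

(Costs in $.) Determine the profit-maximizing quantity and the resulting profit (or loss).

q = 0 (shut down); profit = -$40

Compute π = P·q − TC at each output: q=0: -40; q=1: -46; q=2: -45; q=3: -44; q=4: -51; q=5: -72; q=6: -106; q=7: -165; q=8: -255; q=9: -381.
Profit is highest at q = 0. Equivalently, the lowest AVC in the table is 43/3 ≈ $14.33 at q = 3, and P = $13 falls below it — price never covers variable cost, so the firm shuts down and loses only its fixed cost.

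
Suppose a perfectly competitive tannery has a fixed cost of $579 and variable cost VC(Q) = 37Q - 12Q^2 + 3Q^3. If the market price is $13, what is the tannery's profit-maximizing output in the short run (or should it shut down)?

Strip out fixed cost: VC = 37Q - 12Q^2 + 3Q^3. Then AVC = 37 - 12Q + 3Q^2 and MC = 37 - 24Q + 9Q^2.
The AVC parabola has its vertex at Q = 12/6 = 2, where AVC = 37 - 12·2 + 3·2^2 = $25.
With P < min AVC ($13 < $25), every unit sold adds to the loss.
The firm minimizes its loss by shutting down and losing only its fixed cost of $579.

Shut down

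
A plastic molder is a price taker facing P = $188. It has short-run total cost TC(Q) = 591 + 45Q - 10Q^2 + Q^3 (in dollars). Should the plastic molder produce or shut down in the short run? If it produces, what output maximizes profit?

Produce at Q = 11

Variable cost is VC = 45Q - 10Q^2 + Q^3, so AVC = VC/Q = 45 - 10Q + Q^2 and MC = dTC/dQ = 45 - 20Q + 3Q^2.
The AVC parabola has its vertex at Q = 10/2 = 5, where AVC = 45 - 10·5 + 5^2 = $20.
Since P = $188 ≥ min AVC = $20, price covers variable cost and the firm should produce.
Solving P = MC: -143 - 20Q + 3Q^2 = 0 ⇒ Q = -13/3 or 11. On the upward-sloping branch, Q* = 11.
Check: AVC at Q = 11 is $56 ≤ P, so revenue covers variable cost.
Profit = P·Q − TC = 188·11 − 1207 = $861.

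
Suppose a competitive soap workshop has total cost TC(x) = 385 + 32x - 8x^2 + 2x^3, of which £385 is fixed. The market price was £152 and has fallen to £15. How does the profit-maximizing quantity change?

Output falls from 6 to 0 (the firm shuts down)

MC = 32 - 16x + 6x^2; the shutdown threshold is min AVC = £24 (at x = 2).
At P = £152 ≥ min AVC, set P = MC on the rising branch: x = 6.
At P = £15 < min AVC = £24, price no longer covers variable cost at any output, so the firm shuts down: x = 0.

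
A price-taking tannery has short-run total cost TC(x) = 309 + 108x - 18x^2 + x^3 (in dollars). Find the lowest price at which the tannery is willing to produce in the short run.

The firm shuts down when price falls below the minimum of average variable cost. AVC = VC/x = 108 - 18x + x^2.
At the minimum of AVC, MC = AVC. MC = 108 - 36x + 3x^2; setting MC = AVC gives 2x^2 - 18x = 0, so x = 9. min AVC = 27.
So the shutdown price is $27.

$27 per unit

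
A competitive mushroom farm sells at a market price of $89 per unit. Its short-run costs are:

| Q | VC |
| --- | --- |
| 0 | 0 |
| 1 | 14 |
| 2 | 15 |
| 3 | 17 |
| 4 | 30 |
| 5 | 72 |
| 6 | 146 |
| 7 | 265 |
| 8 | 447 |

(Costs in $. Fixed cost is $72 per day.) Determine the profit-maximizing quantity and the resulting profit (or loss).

Q = 6; profit = $316

Compute π = P·Q − TC at each output: Q=0: -72; Q=1: 3; Q=2: 91; Q=3: 178; Q=4: 254; Q=5: 301; Q=6: 316; Q=7: 286; Q=8: 193.
Profit is maximized at Q = 6. AVC there is 146/6 = $24.33 ≤ P, so producing beats shutting down (which would give -$72).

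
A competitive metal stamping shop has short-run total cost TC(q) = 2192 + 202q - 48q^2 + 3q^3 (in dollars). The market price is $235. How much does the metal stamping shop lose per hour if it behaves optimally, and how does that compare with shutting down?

Profit = -$14 at q = 11

AVC = 202 - 48q + 3q^2 has its minimum $10 at q = 8; price $235 clears that bar, so the firm operates.
MC = 202 - 96q + 9q^2. Setting P = MC and taking the root on the rising branch gives q* = 11.
TR = 235·11 = 2585. TC = 2192 + 407 = 2599. Profit = 2585 − 2599 = -$14.
By producing, the firm covers all variable cost plus $2178 of fixed cost; shutting down would lose the full $2192.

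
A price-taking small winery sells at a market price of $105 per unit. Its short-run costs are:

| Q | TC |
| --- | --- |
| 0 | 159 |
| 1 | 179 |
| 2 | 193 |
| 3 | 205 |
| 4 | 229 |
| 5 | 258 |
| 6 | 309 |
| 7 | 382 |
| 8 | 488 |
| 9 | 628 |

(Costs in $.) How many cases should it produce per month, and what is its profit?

Compute π = P·Q − TC at each output: Q=0: -159; Q=1: -74; Q=2: 17; Q=3: 110; Q=4: 191; Q=5: 267; Q=6: 321; Q=7: 353; Q=8: 352; Q=9: 317.
Profit is maximized at Q = 7. AVC there is 223/7 = $31.86 ≤ P, so producing beats shutting down (which would give -$159).

Q = 7; profit = $353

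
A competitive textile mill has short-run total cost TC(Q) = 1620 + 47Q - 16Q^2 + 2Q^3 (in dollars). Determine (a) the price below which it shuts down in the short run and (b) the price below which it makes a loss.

Shutdown price = min AVC. AVC = 47 - 16Q + 2Q^2, with vertex at Q = 4 and minimum $15.
ATC = 1620/Q + 47 - 16Q + 2Q^2. Setting dATC/dQ = −1620/Q^2 − 16 + 4Q = 0 gives Q = 9 (since 4·9^3 − 16·9^2 = 1620).
min ATC = 1620/9 + 47 − 16·9 + 2·9^2 = $245. That is the break-even price.
Between these two prices the firm operates at a loss; above $245 it earns a profit.

Shutdown price = $15; break-even price = $245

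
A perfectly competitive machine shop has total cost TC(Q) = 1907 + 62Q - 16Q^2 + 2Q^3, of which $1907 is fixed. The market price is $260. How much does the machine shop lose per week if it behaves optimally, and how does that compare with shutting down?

AVC = 62 - 16Q + 2Q^2 has its minimum $30 at Q = 4; price $260 clears that bar, so the firm operates.
MC = 62 - 32Q + 6Q^2. Setting P = MC and taking the root on the rising branch gives Q* = 9.
TR = 260·9 = 2340. TC = 1907 + 720 = 2627. Profit = 2340 − 2627 = -$287.
Shutting down would mean losing the fixed cost of $1907, so operating at a loss of $287 is better by $1620.

Profit = -$287 at Q = 9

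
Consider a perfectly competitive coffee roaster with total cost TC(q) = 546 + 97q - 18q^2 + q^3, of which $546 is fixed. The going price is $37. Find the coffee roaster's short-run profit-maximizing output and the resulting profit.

AVC = 97 - 18q + q^2 has its minimum $16 at q = 9; price $37 clears that bar, so the firm operates.
MC = 97 - 36q + 3q^2. Setting P = MC and taking the root on the rising branch gives q* = 10.
TR = 37·10 = 370. TC = 546 + 170 = 716. Profit = 370 − 716 = -$346.
That loss of $346 beats the $546 the firm would lose by shutting down; producing recovers $200 of fixed cost.

Profit = -$346 at q = 10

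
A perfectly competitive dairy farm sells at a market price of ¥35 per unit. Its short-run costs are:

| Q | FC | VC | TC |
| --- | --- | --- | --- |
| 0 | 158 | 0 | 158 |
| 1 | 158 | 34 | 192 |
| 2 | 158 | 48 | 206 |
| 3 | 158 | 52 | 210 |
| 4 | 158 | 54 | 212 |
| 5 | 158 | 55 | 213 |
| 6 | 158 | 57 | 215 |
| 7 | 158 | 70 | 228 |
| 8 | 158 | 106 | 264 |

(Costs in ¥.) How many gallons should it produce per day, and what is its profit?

Q = 7; profit = ¥17

Profit at each row (π = 35Q − TC): Q=0: -158; Q=1: -157; Q=2: -136; Q=3: -105; Q=4: -72; Q=5: -38; Q=6: -5; Q=7: 17; Q=8: 16.
Profit is maximized at Q = 7. AVC there is 70/7 = ¥10 ≤ P, so producing beats shutting down (which would give -¥158).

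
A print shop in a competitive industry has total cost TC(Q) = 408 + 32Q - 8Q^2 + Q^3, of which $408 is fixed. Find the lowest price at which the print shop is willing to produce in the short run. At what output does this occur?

$16 per unit, at Q = 4

Short-run supply begins at min AVC. From VC = 32Q - 8Q^2 + Q^3, AVC = 32 - 8Q + Q^2.
At the minimum of AVC, MC = AVC. MC = 32 - 16Q + 3Q^2; setting MC = AVC gives 2Q^2 - 8Q = 0, so Q = 4. min AVC = 16.
So the shutdown price is $16.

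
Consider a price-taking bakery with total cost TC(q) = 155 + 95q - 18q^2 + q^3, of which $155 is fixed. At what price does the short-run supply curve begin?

$14 per unit

The shutdown price is the minimum of AVC. VC = 95q - 18q^2 + q^3, so AVC = 95 - 18q + q^2.
dAVC/dq = -18 + 2q = 0 gives q = 9. min AVC = 95 - 18·9 + 9^2 = 14.
The firm shuts down for any P below $14.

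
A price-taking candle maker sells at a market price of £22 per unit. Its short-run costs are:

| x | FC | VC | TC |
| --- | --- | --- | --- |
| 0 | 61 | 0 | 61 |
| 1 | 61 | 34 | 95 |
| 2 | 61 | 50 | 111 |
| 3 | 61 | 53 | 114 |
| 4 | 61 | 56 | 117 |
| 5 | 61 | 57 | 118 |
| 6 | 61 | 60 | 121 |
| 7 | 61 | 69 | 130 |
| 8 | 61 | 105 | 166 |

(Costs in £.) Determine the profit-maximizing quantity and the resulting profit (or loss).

x = 7; profit = £24

Profit at each row (π = 22x − TC): x=0: -61; x=1: -73; x=2: -67; x=3: -48; x=4: -29; x=5: -8; x=6: 11; x=7: 24; x=8: 10.
Profit is maximized at x = 7. AVC there is 69/7 = £9.86 ≤ P, so producing beats shutting down (which would give -£61).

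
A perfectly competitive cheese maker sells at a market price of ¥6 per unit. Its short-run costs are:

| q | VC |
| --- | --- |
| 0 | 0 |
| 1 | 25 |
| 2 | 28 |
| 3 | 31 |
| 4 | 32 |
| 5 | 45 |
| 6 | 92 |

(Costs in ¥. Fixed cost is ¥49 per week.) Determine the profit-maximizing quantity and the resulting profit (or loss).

Profit at each row (π = 6q − TC): q=0: -49; q=1: -68; q=2: -65; q=3: -62; q=4: -57; q=5: -64; q=6: -105.
Profit is highest at q = 0. Equivalently, the lowest AVC in the table is 32/4 ≈ ¥8 at q = 4, and P = ¥6 falls below it — price never covers variable cost, so the firm shuts down and loses only its fixed cost.

q = 0 (shut down); profit = -¥49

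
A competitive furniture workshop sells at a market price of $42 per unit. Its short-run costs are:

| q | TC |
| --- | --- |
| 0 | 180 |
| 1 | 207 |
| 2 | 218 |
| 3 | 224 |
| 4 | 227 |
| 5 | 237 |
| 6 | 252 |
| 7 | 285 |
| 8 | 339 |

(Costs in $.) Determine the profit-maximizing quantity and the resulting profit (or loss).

q = 7; profit = $9

Compute π = P·q − TC at each output: q=0: -180; q=1: -165; q=2: -134; q=3: -98; q=4: -59; q=5: -27; q=6: 0; q=7: 9; q=8: -3.
Profit is maximized at q = 7. AVC there is 105/7 = $15 ≤ P, so producing beats shutting down (which would give -$180).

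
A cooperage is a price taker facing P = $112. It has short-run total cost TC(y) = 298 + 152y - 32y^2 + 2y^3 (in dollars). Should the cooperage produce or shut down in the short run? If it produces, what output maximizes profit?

Strip out fixed cost: VC = 152y - 32y^2 + 2y^3. Then AVC = 152 - 32y + 2y^2 and MC = 152 - 64y + 6y^2.
AVC hits its minimum where MC = AVC, at y = 8, giving min AVC = 152 - 32·8 + 2·8^2 = $24.
P = $112 exceeds min AVC = $24, so the firm stays open.
Solving P = MC: 40 - 64y + 6y^2 = 0 ⇒ y = 2/3 or 10. On the upward-sloping branch, y* = 10.
Check: AVC at y = 10 is $32 ≤ P, so revenue covers variable cost.
Profit = P·y − TC = 112·10 − 618 = $502.

Produce at y = 10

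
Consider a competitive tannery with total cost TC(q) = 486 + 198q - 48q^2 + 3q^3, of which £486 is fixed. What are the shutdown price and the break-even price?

Shutdown price = £6; break-even price = £63

AVC = 198 - 48q + 3q^2; minimized at q = 8, giving min AVC = £6. That is the shutdown price.
ATC = 486/q + 198 - 48q + 3q^2. Setting dATC/dq = −486/q^2 − 48 + 6q = 0 gives q = 9 (since 6·9^3 − 48·9^2 = 486).
min ATC = 486/9 + 198 − 48·9 + 3·9^2 = £63. That is the break-even price.
For £6 ≤ P < £63 the firm produces at a loss; below £6 it shuts down.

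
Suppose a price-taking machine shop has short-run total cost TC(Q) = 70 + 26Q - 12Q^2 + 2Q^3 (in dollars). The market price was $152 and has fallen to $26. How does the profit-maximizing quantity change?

Output falls from 7 to 4

MC = 26 - 24Q + 6Q^2; the shutdown threshold is min AVC = $8 (at Q = 3).
With P = $152 above the shutdown price, P = MC gives Q = 7.
At P = $26 ≥ min AVC, set P = MC: Q = 4. The firm stays open but cuts output.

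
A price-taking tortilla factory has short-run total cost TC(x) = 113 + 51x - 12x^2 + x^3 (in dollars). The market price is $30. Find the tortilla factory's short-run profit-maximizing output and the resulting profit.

Profit = -$15 at x = 7

AVC = 51 - 12x + x^2; min AVC = $15 at x = 6. Since P = $30 ≥ min AVC, the firm produces.
With MC = 51 - 24x + 3x^2, P = MC on the upward-sloping part at x* = 7.
TR = 30·7 = 210. TC = 113 + 112 = 225. Profit = 210 − 225 = -$15.
Shutting down would mean losing the fixed cost of $113, so operating at a loss of $15 is better by $98.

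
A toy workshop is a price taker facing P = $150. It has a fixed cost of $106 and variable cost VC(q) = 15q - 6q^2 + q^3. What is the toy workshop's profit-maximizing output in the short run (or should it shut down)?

Produce at q = 9

Strip out fixed cost: VC = 15q - 6q^2 + q^3. Then AVC = 15 - 6q + q^2 and MC = 15 - 12q + 3q^2.
AVC is minimized where dAVC/dq = -6 + 2q = 0, at q = 3; min AVC = 15 - 6·3 + 3^2 = $6.
P = $150 exceeds min AVC = $6, so the firm stays open.
Solving P = MC: -135 - 12q + 3q^2 = 0 ⇒ q = -5 or 9. On the upward-sloping branch, q* = 9.
Check: AVC at q = 9 is $42 ≤ P, so revenue covers variable cost.
Profit = P·q − TC = 150·9 − 484 = $866.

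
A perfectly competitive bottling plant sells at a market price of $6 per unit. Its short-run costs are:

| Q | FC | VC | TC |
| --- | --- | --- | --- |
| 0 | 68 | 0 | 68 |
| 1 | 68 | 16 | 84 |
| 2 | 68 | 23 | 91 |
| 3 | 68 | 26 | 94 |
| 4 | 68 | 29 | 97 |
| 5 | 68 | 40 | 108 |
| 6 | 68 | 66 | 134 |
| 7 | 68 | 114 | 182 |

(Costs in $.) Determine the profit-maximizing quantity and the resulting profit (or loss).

Tabulate TR − TC: Q=0: -68; Q=1: -78; Q=2: -79; Q=3: -76; Q=4: -73; Q=5: -78; Q=6: -98; Q=7: -140.
Profit is highest at Q = 0. Equivalently, the lowest AVC in the table is 29/4 ≈ $7.25 at Q = 4, and P = $6 falls below it — price never covers variable cost, so the firm shuts down and loses only its fixed cost.

Q = 0 (shut down); profit = -$68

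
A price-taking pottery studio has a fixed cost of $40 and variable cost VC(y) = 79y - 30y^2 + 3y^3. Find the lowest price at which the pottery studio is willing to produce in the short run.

The shutdown price is the minimum of AVC. VC = 79y - 30y^2 + 3y^3, so AVC = 79 - 30y + 3y^2.
dAVC/dy = -30 + 6y = 0 gives y = 5. min AVC = 79 - 30·5 + 3·5^2 = 4.
The firm shuts down for any P below $4.

$4 per unit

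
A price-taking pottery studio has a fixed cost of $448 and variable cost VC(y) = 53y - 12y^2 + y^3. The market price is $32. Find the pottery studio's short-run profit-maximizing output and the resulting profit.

AVC = 53 - 12y + y^2; min AVC = $17 at y = 6. Since P = $32 ≥ min AVC, the firm produces.
With MC = 53 - 24y + 3y^2, P = MC on the upward-sloping part at y* = 7.
TR = 32·7 = 224. TC = 448 + 126 = 574. Profit = 224 − 574 = -$350.
That loss of $350 beats the $448 the firm would lose by shutting down; producing recovers $98 of fixed cost.

Profit = -$350 at y = 7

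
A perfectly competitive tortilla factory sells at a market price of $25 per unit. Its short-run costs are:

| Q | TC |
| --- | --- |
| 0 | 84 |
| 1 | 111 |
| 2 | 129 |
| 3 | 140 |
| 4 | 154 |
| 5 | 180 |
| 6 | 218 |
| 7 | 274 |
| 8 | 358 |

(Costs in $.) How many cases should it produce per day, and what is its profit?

Compute π = P·Q − TC at each output: Q=0: -84; Q=1: -86; Q=2: -79; Q=3: -65; Q=4: -54; Q=5: -55; Q=6: -68; Q=7: -99; Q=8: -158.
Profit is maximized at Q = 4. AVC there is 70/4 = $17.50 ≤ P, so producing beats shutting down (which would give -$84).

Q = 4; profit = -$54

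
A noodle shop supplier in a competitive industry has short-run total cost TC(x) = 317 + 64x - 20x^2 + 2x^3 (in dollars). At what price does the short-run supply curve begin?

The shutdown price is the minimum of AVC. VC = 64x - 20x^2 + 2x^3, so AVC = 64 - 20x + 2x^2.
At the minimum of AVC, MC = AVC. MC = 64 - 40x + 6x^2; setting MC = AVC gives 4x^2 - 20x = 0, so x = 5. min AVC = 14.
For P < $14 the firm produces nothing.

$14 per unit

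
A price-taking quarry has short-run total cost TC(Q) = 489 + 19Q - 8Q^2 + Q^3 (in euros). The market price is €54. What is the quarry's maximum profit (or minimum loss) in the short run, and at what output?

AVC = 19 - 8Q + Q^2; min AVC = €3 at Q = 4. Since P = €54 ≥ min AVC, the firm produces.
With MC = 19 - 16Q + 3Q^2, P = MC on the upward-sloping part at Q* = 7.
TR = 54·7 = 378. TC = 489 + 84 = 573. Profit = 378 − 573 = -€195.
That loss of €195 beats the €489 the firm would lose by shutting down; producing recovers €294 of fixed cost.

Profit = -€195 at Q = 7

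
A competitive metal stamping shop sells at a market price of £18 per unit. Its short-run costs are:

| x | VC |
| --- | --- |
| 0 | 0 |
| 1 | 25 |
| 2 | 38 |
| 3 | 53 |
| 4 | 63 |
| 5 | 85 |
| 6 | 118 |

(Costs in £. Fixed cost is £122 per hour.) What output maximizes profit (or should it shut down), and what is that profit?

x = 4; profit = -£113

Compute π = P·x − TC at each output: x=0: -122; x=1: -129; x=2: -124; x=3: -121; x=4: -113; x=5: -117; x=6: -132.
Profit is maximized at x = 4. AVC there is 63/4 = £15.75 ≤ P, so producing beats shutting down (which would give -£122).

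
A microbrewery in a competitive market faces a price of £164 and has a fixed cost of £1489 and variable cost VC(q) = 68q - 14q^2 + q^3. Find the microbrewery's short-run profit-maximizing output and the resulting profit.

Profit = -£49 at q = 12

AVC = 68 - 14q + q^2 has its minimum £19 at q = 7; price £164 clears that bar, so the firm operates.
With MC = 68 - 28q + 3q^2, P = MC on the upward-sloping part at q* = 12.
TR = 164·12 = 1968. TC = 1489 + 528 = 2017. Profit = 1968 − 2017 = -£49.
By producing, the firm covers all variable cost plus £1440 of fixed cost; shutting down would lose the full £1489.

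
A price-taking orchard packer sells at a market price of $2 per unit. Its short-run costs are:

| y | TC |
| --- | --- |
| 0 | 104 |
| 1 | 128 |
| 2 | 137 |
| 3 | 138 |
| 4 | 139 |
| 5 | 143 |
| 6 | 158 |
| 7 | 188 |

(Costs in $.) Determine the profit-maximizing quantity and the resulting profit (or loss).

Compute π = P·y − TC at each output: y=0: -104; y=1: -126; y=2: -133; y=3: -132; y=4: -131; y=5: -133; y=6: -146; y=7: -174.
Profit is highest at y = 0. Equivalently, the lowest AVC in the table is 39/5 ≈ $7.80 at y = 5, and P = $2 falls below it — price never covers variable cost, so the firm shuts down and loses only its fixed cost.

y = 0 (shut down); profit = -$104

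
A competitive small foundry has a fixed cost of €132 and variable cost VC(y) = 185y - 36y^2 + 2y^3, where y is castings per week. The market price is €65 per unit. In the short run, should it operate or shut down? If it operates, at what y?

Produce at y = 10

Strip out fixed cost: VC = 185y - 36y^2 + 2y^3. Then AVC = 185 - 36y + 2y^2 and MC = 185 - 72y + 6y^2.
AVC is minimized where dAVC/dy = -36 + 4y = 0, at y = 9; min AVC = 185 - 36·9 + 2·9^2 = €23.
Because €65 ≥ €23, revenue can cover variable cost; the firm operates.
Solving P = MC: 120 - 72y + 6y^2 = 0 ⇒ y = 2 or 10. On the upward-sloping branch, y* = 10.
Check: AVC at y = 10 is €25 ≤ P, so revenue covers variable cost.
Profit = P·y − TC = 65·10 − 382 = €268.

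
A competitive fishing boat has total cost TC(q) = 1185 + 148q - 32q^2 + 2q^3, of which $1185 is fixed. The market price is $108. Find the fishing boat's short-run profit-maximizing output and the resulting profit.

AVC = 148 - 32q + 2q^2 has its minimum $20 at q = 8; price $108 clears that bar, so the firm operates.
MC = 148 - 64q + 6q^2. Setting P = MC and taking the root on the rising branch gives q* = 10.
TR = 108·10 = 1080. TC = 1185 + 280 = 1465. Profit = 1080 − 1465 = -$385.
By producing, the firm covers all variable cost plus $800 of fixed cost; shutting down would lose the full $1185.

Profit = -$385 at q = 10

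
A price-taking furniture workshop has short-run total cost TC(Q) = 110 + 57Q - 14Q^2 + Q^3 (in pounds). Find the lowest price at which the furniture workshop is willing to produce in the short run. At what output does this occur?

Short-run supply begins at min AVC. From VC = 57Q - 14Q^2 + Q^3, AVC = 57 - 14Q + Q^2.
At the minimum of AVC, MC = AVC. MC = 57 - 28Q + 3Q^2; setting MC = AVC gives 2Q^2 - 14Q = 0, so Q = 7. min AVC = 8.
The firm shuts down for any P below £8.

£8 per unit, at Q = 7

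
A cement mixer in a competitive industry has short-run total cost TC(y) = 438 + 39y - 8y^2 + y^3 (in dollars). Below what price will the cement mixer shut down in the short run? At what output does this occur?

$23 per unit, at y = 4

The firm shuts down when price falls below the minimum of average variable cost. AVC = VC/y = 39 - 8y + y^2.
dAVC/dy = -8 + 2y = 0 gives y = 4. min AVC = 39 - 8·4 + 4^2 = 23.
So the shutdown price is $23.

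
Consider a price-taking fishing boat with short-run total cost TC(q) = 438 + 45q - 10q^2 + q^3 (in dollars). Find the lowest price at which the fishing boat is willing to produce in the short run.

$20 per unit

The shutdown price is the minimum of AVC. VC = 45q - 10q^2 + q^3, so AVC = 45 - 10q + q^2.
At the minimum of AVC, MC = AVC. MC = 45 - 20q + 3q^2; setting MC = AVC gives 2q^2 - 10q = 0, so q = 5. min AVC = 20.
So the shutdown price is $20.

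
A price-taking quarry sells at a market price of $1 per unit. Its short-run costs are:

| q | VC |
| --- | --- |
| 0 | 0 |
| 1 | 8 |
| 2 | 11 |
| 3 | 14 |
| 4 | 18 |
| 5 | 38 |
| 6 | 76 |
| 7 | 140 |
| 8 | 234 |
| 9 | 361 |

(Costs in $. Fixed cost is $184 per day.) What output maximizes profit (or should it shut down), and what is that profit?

q = 0 (shut down); profit = -$184

Tabulate TR − TC: q=0: -184; q=1: -191; q=2: -193; q=3: -195; q=4: -198; q=5: -217; q=6: -254; q=7: -317; q=8: -410; q=9: -536.
Profit is highest at q = 0. Equivalently, the lowest AVC in the table is 18/4 ≈ $4.50 at q = 4, and P = $1 falls below it — price never covers variable cost, so the firm shuts down and loses only its fixed cost.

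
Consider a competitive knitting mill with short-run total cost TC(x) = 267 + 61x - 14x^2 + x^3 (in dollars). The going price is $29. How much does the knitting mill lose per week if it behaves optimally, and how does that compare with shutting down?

Profit = -$139 at x = 8

AVC = 61 - 14x + x^2 has its minimum $12 at x = 7; price $29 clears that bar, so the firm operates.
With MC = 61 - 28x + 3x^2, P = MC on the upward-sloping part at x* = 8.
TR = 29·8 = 232. TC = 267 + 104 = 371. Profit = 232 − 371 = -$139.
Shutting down would mean losing the fixed cost of $267, so operating at a loss of $139 is better by $128.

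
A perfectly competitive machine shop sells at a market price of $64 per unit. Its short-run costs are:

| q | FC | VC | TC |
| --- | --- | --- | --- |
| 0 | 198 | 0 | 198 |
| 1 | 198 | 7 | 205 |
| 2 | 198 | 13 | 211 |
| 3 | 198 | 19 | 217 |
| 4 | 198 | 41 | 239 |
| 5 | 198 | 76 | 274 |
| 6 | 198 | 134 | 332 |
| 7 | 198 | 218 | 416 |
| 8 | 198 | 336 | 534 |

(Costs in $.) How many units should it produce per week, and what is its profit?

q = 6; profit = $52

Tabulate TR − TC: q=0: -198; q=1: -141; q=2: -83; q=3: -25; q=4: 17; q=5: 46; q=6: 52; q=7: 32; q=8: -22.
Profit is maximized at q = 6. AVC there is 134/6 = $22.33 ≤ P, so producing beats shutting down (which would give -$198).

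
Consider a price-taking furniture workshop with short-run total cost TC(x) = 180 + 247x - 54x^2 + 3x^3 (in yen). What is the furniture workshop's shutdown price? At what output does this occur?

The firm shuts down when price falls below the minimum of average variable cost. AVC = VC/x = 247 - 54x + 3x^2.
dAVC/dx = -54 + 6x = 0 gives x = 9. min AVC = 247 - 54·9 + 3·9^2 = 4.
So the shutdown price is ¥4.

¥4 per unit, at x = 9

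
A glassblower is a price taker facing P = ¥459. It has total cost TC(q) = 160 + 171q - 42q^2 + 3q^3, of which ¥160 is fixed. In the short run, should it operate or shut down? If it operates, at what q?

Variable cost is VC = 171q - 42q^2 + 3q^3, so AVC = VC/q = 171 - 42q + 3q^2 and MC = dTC/dq = 171 - 84q + 9q^2.
AVC is minimized where dAVC/dq = -42 + 6q = 0, at q = 7; min AVC = 171 - 42·7 + 3·7^2 = ¥24.
P = ¥459 exceeds min AVC = ¥24, so the firm stays open.
P = MC gives -288 - 84q + 9q^2 = 0, with roots -8/3 and 12. Take the larger (rising MC): q* = 12.
Check: AVC at q = 12 is ¥99 ≤ P, so revenue covers variable cost.
Profit = P·q − TC = 459·12 − 1348 = ¥4160.

Produce at q = 12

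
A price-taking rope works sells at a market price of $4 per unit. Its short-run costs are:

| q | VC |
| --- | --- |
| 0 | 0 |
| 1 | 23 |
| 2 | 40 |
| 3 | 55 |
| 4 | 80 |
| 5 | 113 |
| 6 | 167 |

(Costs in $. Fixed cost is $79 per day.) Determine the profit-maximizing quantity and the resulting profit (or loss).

q = 0 (shut down); profit = -$79

Tabulate TR − TC: q=0: -79; q=1: -98; q=2: -111; q=3: -122; q=4: -143; q=5: -172; q=6: -222.
Profit is highest at q = 0. Equivalently, the lowest AVC in the table is 55/3 ≈ $18.33 at q = 3, and P = $4 falls below it — price never covers variable cost, so the firm shuts down and loses only its fixed cost.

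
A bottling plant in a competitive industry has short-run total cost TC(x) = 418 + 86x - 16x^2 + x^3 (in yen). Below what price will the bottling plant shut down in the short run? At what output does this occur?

The firm shuts down when price falls below the minimum of average variable cost. AVC = VC/x = 86 - 16x + x^2.
dAVC/dx = -16 + 2x = 0 gives x = 8. min AVC = 86 - 16·8 + 8^2 = 22.
For P < ¥22 the firm produces nothing.

¥22 per unit, at x = 8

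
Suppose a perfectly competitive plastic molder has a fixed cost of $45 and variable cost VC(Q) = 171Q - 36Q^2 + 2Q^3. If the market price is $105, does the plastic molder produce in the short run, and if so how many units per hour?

Strip out fixed cost: VC = 171Q - 36Q^2 + 2Q^3. Then AVC = 171 - 36Q + 2Q^2 and MC = 171 - 72Q + 6Q^2.
AVC is minimized where dAVC/dQ = -36 + 4Q = 0, at Q = 9; min AVC = 171 - 36·9 + 2·9^2 = $9.
P = $105 exceeds min AVC = $9, so the firm stays open.
P = MC gives 66 - 72Q + 6Q^2 = 0, with roots 1 and 11. Take the larger (rising MC): Q* = 11.
Check: AVC at Q = 11 is $17 ≤ P, so revenue covers variable cost.
Profit = P·Q − TC = 105·11 − 232 = $923.

Produce at Q = 11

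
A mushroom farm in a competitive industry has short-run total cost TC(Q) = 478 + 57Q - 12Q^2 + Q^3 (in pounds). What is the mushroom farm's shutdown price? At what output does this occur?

Short-run supply begins at min AVC. From VC = 57Q - 12Q^2 + Q^3, AVC = 57 - 12Q + Q^2.
dAVC/dQ = -12 + 2Q = 0 gives Q = 6. min AVC = 57 - 12·6 + 6^2 = 21.
So the shutdown price is £21.

£21 per unit, at Q = 6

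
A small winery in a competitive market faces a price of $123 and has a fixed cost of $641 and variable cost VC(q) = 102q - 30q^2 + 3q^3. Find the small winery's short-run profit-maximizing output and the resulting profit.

Profit = -$53 at q = 7

AVC = 102 - 30q + 3q^2; min AVC = $27 at q = 5. Since P = $123 ≥ min AVC, the firm produces.
With MC = 102 - 60q + 9q^2, P = MC on the upward-sloping part at q* = 7.
TR = 123·7 = 861. TC = 641 + 273 = 914. Profit = 861 − 914 = -$53.
Shutting down would mean losing the fixed cost of $641, so operating at a loss of $53 is better by $588.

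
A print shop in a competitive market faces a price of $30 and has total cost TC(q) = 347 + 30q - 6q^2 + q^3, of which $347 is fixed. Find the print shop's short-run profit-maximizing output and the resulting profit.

AVC = 30 - 6q + q^2; min AVC = $21 at q = 3. Since P = $30 ≥ min AVC, the firm produces.
With MC = 30 - 12q + 3q^2, P = MC on the upward-sloping part at q* = 4.
TR = 30·4 = 120. TC = 347 + 88 = 435. Profit = 120 − 435 = -$315.
That loss of $315 beats the $347 the firm would lose by shutting down; producing recovers $32 of fixed cost.

Profit = -$315 at q = 4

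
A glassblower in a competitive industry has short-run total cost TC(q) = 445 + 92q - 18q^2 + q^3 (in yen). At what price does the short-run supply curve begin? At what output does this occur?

Short-run supply begins at min AVC. From VC = 92q - 18q^2 + q^3, AVC = 92 - 18q + q^2.
dAVC/dq = -18 + 2q = 0 gives q = 9. min AVC = 92 - 18·9 + 9^2 = 11.
So the shutdown price is ¥11.

¥11 per unit, at q = 9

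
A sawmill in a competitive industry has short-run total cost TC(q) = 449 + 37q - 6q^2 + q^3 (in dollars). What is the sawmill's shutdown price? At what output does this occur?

$28 per unit, at q = 3

Short-run supply begins at min AVC. From VC = 37q - 6q^2 + q^3, AVC = 37 - 6q + q^2.
At the minimum of AVC, MC = AVC. MC = 37 - 12q + 3q^2; setting MC = AVC gives 2q^2 - 6q = 0, so q = 3. min AVC = 28.
The firm shuts down for any P below $28.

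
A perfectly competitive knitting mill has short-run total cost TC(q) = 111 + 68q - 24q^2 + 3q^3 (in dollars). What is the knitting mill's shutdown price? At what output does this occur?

The shutdown price is the minimum of AVC. VC = 68q - 24q^2 + 3q^3, so AVC = 68 - 24q + 3q^2.
dAVC/dq = -24 + 6q = 0 gives q = 4. min AVC = 68 - 24·4 + 3·4^2 = 20.
The firm shuts down for any P below $20.

$20 per unit, at q = 4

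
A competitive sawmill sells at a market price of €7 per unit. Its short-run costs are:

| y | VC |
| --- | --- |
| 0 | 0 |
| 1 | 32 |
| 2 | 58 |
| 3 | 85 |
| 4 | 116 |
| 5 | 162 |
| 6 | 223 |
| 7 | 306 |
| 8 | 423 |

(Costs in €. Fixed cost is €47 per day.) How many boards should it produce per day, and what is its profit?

Profit at each row (π = 7y − TC): y=0: -47; y=1: -72; y=2: -91; y=3: -111; y=4: -135; y=5: -174; y=6: -228; y=7: -304; y=8: -414.
Profit is highest at y = 0. Equivalently, the lowest AVC in the table is 85/3 ≈ €28.33 at y = 3, and P = €7 falls below it — price never covers variable cost, so the firm shuts down and loses only its fixed cost.

y = 0 (shut down); profit = -€47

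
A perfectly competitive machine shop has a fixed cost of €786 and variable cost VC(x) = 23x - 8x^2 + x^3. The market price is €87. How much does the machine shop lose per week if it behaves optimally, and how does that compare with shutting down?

Profit = -€274 at x = 8

AVC = 23 - 8x + x^2; min AVC = €7 at x = 4. Since P = €87 ≥ min AVC, the firm produces.
With MC = 23 - 16x + 3x^2, P = MC on the upward-sloping part at x* = 8.
TR = 87·8 = 696. TC = 786 + 184 = 970. Profit = 696 − 970 = -€274.
Shutting down would mean losing the fixed cost of €786, so operating at a loss of €274 is better by €512.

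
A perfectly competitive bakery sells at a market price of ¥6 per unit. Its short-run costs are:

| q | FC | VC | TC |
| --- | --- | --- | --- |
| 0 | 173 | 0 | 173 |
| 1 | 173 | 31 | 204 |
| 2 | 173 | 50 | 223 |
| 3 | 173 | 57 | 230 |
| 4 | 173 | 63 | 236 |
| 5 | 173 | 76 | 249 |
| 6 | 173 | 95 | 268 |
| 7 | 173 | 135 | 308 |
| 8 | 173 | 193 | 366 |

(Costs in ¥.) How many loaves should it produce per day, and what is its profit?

Tabulate TR − TC: q=0: -173; q=1: -198; q=2: -211; q=3: -212; q=4: -212; q=5: -219; q=6: -232; q=7: -266; q=8: -318.
Profit is highest at q = 0. Equivalently, the lowest AVC in the table is 76/5 ≈ ¥15.20 at q = 5, and P = ¥6 falls below it — price never covers variable cost, so the firm shuts down and loses only its fixed cost.

q = 0 (shut down); profit = -¥173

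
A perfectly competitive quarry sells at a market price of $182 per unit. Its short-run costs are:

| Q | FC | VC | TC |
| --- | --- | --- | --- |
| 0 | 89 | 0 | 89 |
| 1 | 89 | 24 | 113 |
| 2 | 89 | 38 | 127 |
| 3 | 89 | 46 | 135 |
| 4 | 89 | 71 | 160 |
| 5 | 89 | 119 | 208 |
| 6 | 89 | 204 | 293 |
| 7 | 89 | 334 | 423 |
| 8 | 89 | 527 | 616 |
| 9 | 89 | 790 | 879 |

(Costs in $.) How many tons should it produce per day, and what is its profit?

Q = 7; profit = $851

Compute π = P·Q − TC at each output: Q=0: -89; Q=1: 69; Q=2: 237; Q=3: 411; Q=4: 568; Q=5: 702; Q=6: 799; Q=7: 851; Q=8: 840; Q=9: 759.
Profit is maximized at Q = 7. AVC there is 334/7 = $47.71 ≤ P, so producing beats shutting down (which would give -$89).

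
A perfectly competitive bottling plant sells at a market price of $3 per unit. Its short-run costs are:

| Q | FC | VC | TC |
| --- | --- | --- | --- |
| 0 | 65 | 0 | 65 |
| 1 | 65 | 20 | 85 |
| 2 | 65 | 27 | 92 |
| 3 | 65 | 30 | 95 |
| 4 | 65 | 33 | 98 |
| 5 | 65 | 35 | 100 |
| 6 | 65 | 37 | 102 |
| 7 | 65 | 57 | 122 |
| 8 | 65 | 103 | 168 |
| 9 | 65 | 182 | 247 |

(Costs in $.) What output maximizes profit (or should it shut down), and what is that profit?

Q = 0 (shut down); profit = -$65

Profit at each row (π = 3Q − TC): Q=0: -65; Q=1: -82; Q=2: -86; Q=3: -86; Q=4: -86; Q=5: -85; Q=6: -84; Q=7: -101; Q=8: -144; Q=9: -220.
Profit is highest at Q = 0. Equivalently, the lowest AVC in the table is 37/6 ≈ $6.17 at Q = 6, and P = $3 falls below it — price never covers variable cost, so the firm shuts down and loses only its fixed cost.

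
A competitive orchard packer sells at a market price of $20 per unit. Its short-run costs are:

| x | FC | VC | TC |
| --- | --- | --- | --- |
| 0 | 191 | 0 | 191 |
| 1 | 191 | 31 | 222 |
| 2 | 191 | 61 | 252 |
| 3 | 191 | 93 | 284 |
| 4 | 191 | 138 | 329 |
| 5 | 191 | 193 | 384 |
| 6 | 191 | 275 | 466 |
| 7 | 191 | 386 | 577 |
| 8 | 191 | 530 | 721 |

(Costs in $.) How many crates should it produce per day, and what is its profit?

x = 0 (shut down); profit = -$191

Tabulate TR − TC: x=0: -191; x=1: -202; x=2: -212; x=3: -224; x=4: -249; x=5: -284; x=6: -346; x=7: -437; x=8: -561.
Profit is highest at x = 0. Equivalently, the lowest AVC in the table is 61/2 ≈ $30.50 at x = 2, and P = $20 falls below it — price never covers variable cost, so the firm shuts down and loses only its fixed cost.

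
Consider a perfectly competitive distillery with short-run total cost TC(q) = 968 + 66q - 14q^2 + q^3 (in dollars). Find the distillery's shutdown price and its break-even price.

AVC = 66 - 14q + q^2; minimized at q = 7, giving min AVC = $17. That is the shutdown price.
ATC = 968/q + 66 - 14q + q^2. Setting dATC/dq = −968/q^2 − 14 + 2q = 0 gives q = 11 (since 2·11^3 − 14·11^2 = 968).
min ATC = 968/11 + 66 − 14·11 + 11^2 = $121. That is the break-even price.
Between these two prices the firm operates at a loss; above $121 it earns a profit.

Shutdown price = $17; break-even price = $121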